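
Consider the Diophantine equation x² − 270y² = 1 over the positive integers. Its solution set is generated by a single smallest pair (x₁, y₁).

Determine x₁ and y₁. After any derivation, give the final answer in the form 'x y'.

√270 = [16; 2,3,6,3,2,32, …], period ℓ=6 (even) → k=5
k=0  a_k=16  p_k/q_k = 16/1
…
k=2  a_k=3  p_k/q_k = 115/7
k=3  a_k=6  p_k/q_k = 723/44
k=4  a_k=3  p_k/q_k = 2284/139
k=5  a_k=2  p_k/q_k = 5291/322
→ (5291, 322).  Check: 5291²=27994681, 270·322²=27994680, difference 1.

5291 322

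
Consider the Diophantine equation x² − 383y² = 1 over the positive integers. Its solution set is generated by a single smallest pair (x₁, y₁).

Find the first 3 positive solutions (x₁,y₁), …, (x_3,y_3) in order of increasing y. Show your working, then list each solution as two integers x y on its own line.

18768 959
704475647 35997024
26443197867024 1351184291905

√383 = [19; 1,1,3,19,3,1,1,38, …], period ℓ=8 (even) → k=7
i=0: a=19 ⇒ p=19, q=1
…
i=2: a=1 ⇒ p=39, q=2
i=3: a=3 ⇒ p=137, q=7
…
i=6: a=1 ⇒ p=10705, q=547
i=7: a=1 ⇒ p=18768, q=959
(x₁, y₁) = (18768, 959);  18768² − 383·959² = 1 ✓
n=2: (18768,959)∘(18768,959) = (18768·18768+383·959·959, 18768·959+959·18768) = (704475647,35997024)
n=3: (704475647,35997024)∘(18768,959) = (18768·704475647+383·959·35997024, 18768·35997024+959·704475647) = (26443197867024,1351184291905)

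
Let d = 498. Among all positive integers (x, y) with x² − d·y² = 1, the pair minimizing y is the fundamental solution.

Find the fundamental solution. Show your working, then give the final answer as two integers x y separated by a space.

179777 8056

√498 = [22; 3,6,22,6,3,44, …], period ℓ=6 (even) → k=5
i=0: a=22 ⇒ p=22, q=1
…
i=2: a=6 ⇒ p=424, q=19
i=3: a=22 ⇒ p=9395, q=421
i=4: a=6 ⇒ p=56794, q=2545
i=5: a=3 ⇒ p=179777, q=8056
(x₁, y₁) = (179777, 8056);  179777² − 498·8056² = 1 ✓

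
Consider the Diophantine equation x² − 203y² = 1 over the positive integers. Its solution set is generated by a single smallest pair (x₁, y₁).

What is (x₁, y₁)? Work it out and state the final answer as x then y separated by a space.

d=203: √d = [14; 4,28] (ℓ=2, even), read p_1/q_1
i=0: a=14 ⇒ p=14, q=1
i=1: a=4 ⇒ p=57, q=4
(x₁, y₁) = (57, 4);  57² − 203·4² = 1 ✓

57 4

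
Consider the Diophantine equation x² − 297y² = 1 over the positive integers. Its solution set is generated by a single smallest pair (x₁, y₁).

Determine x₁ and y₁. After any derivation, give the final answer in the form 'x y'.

48599 2820

√297 → a₀=17, period (4,3,1,1,2,1,1,3,4,34); ℓ=10 even so k=9
k=0  a_k=17  p_k/q_k = 17/1
k=1  a_k=4  p_k/q_k = 69/4
k=2  a_k=3  p_k/q_k = 224/13
k=3  a_k=1  p_k/q_k = 293/17
k=4  a_k=1  p_k/q_k = 517/30
k=5  a_k=2  p_k/q_k = 1327/77
k=6  a_k=1  p_k/q_k = 1844/107
k=7  a_k=1  p_k/q_k = 3171/184
k=8  a_k=3  p_k/q_k = 11357/659
k=9  a_k=4  p_k/q_k = 48599/2820
(x₁, y₁) = (48599, 2820);  48599² − 297·2820² = 1 ✓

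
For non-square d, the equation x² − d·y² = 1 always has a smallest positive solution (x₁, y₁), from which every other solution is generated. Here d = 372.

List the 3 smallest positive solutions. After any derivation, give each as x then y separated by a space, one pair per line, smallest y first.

12151 630
295293601 15310260
7176225079351 372069937890

[19; 3,2,12,2,3,38] for √372; ℓ=6 ⇒ convergent index 5
a_0=19:  p_0=19·1+0=19,  q_0=19·0+1=1
a_1=3:  p_1=3·19+1=58,  q_1=3·1+0=3
…
a_3=12:  p_3=12·135+58=1678,  q_3=12·7+3=87
a_4=2:  p_4=2·1678+135=3491,  q_4=2·87+7=181
a_5=3:  p_5=3·3491+1678=12151,  q_5=3·181+87=630
(x₁, y₁) = (12151, 630);  12151² − 372·630² = 1 ✓
(12151+630√372)^2 = 295293601 + 15310260√372
(12151+630√372)^3 = 7176225079351 + 372069937890√372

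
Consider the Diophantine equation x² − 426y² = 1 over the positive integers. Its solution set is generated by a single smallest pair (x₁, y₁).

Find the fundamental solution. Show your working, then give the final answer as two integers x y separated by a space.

88751 4300

[20; 1,1,1,3,2,6,2,3,1,1,1,40] for √426; ℓ=12 ⇒ convergent index 11
a_0=20:  p_0=20·1+0=20,  q_0=20·0+1=1
a_1=1:  p_1=1·20+1=21,  q_1=1·1+0=1
…
a_3=1:  p_3=1·41+21=62,  q_3=1·2+1=3
…
a_5=2:  p_5=2·227+62=516,  q_5=2·11+3=25
…
a_10=1:  p_10=1·31971+24809=56780,  q_10=1·1549+1202=2751
a_11=1:  p_11=1·56780+31971=88751,  q_11=1·2751+1549=4300
(x₁, y₁) = (88751, 4300);  88751² − 426·4300² = 1 ✓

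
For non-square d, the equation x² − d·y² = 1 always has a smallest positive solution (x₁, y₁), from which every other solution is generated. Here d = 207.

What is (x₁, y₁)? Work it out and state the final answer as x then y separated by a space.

√207 = [14; 2,1,1,2,1,1,2,28, …], period ℓ=8 (even) → k=7
step 0: (14, 1)  from 14·(1,0) + (0,1)
…
step 2: (43, 3)  from 1·(29,2) + (14,1)
step 3: (72, 5)  from 1·(43,3) + (29,2)
step 4: (187, 13)  from 2·(72,5) + (43,3)
step 5: (259, 18)  from 1·(187,13) + (72,5)
step 6: (446, 31)  from 1·(259,18) + (187,13)
step 7: (1151, 80)  from 2·(446,31) + (259,18)
fundamental: x₁=1151, y₁=80  (since 1324801 − 207·6400 = 1)

1151 80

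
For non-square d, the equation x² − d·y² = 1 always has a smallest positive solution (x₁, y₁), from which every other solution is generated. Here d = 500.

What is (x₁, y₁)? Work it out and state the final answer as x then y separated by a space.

√500 = [22; 2,1,3,2,1,…,1,2,44, …], period ℓ=14 (even) → k=13
k=0  a_k=22  p_k/q_k = 22/1
k=1  a_k=2  p_k/q_k = 45/2
…
k=4  a_k=2  p_k/q_k = 559/25
k=5  a_k=1  p_k/q_k = 805/36
…
k=7  a_k=10  p_k/q_k = 14445/646
k=8  a_k=1  p_k/q_k = 15809/707
…
k=12  a_k=1  p_k/q_k = 335522/15005
k=13  a_k=2  p_k/q_k = 930249/41602
(x₁, y₁) = (930249, 41602);  930249² − 500·41602² = 1 ✓

930249 41602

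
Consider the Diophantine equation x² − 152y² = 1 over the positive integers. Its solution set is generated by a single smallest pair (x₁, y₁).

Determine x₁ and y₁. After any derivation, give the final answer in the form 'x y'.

√152 → a₀=12, period (3,24); ℓ=2 even so k=1
i=0: a=12 ⇒ p=12, q=1
i=1: a=3 ⇒ p=37, q=3
fundamental: x₁=37, y₁=3  (since 1369 − 152·9 = 1)

37 3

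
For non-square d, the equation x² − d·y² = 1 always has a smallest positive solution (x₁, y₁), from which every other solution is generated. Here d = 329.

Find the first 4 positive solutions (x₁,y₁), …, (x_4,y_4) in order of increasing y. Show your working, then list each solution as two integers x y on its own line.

√329 = [18; 7,4,2,1,1,4,1,1,2,4,7,36, …], period ℓ=12 (even) → k=11
k=0  a_k=18  p_k/q_k = 18/1
…
k=6  a_k=4  p_k/q_k = 13241/730
k=7  a_k=1  p_k/q_k = 16125/889
…
k=10  a_k=4  p_k/q_k = 328794/18127
k=11  a_k=7  p_k/q_k = 2376415/131016
(x₁, y₁) = (2376415, 131016);  2376415² − 329·131016² = 1 ✓
k=2:  x_2 = 2376415·2376415+329·131016·131016 = 11294696504449,  y_2 = 2376415·131016+131016·2376415 = 622696775280
k=3:  x_3 = 2376415·11294696504449+329·131016·622696775280 = 53681772387237964255,  y_3 = 2376415·622696775280+131016·11294696504449 = 2959571914453911384
k=4:  x_4 = 2376415·53681772387237964255+329·131016·2959571914453911384 = 255140338255224918953587201,  y_4 = 2376415·2959571914453911384+131016·53681772387237964255 = 14066342182173360946441440

2376415 131016
11294696504449 622696775280
53681772387237964255 2959571914453911384
255140338255224918953587201 14066342182173360946441440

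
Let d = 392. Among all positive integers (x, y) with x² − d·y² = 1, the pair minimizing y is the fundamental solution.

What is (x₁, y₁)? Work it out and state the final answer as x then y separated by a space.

99 5

[19; 1,3,1,38] for √392; ℓ=4 ⇒ convergent index 3
step 0: (19, 1)  from 19·(1,0) + (0,1)
step 1: (20, 1)  from 1·(19,1) + (1,0)
step 2: (79, 4)  from 3·(20,1) + (19,1)
step 3: (99, 5)  from 1·(79,4) + (20,1)
fundamental: x₁=99, y₁=5  (since 9801 − 392·25 = 1)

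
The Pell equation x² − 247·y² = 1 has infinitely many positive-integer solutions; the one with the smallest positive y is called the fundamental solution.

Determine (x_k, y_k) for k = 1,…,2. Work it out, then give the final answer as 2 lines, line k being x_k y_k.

d=247: √d = [15; 1,2,1,1,9,1,9,1,1,2,1,30] (ℓ=12, even), read p_11/q_11
i=0: a=15 ⇒ p=15, q=1
…
i=5: a=9 ⇒ p=1053, q=67
…
i=9: a=1 ⇒ p=24203, q=1540
i=10: a=2 ⇒ p=61089, q=3887
i=11: a=1 ⇒ p=85292, q=5427
fundamental: x₁=85292, y₁=5427  (since 7274725264 − 247·29452329 = 1)
(85292+5427√247)^2 = 14549450527 + 925759368√247

85292 5427
14549450527 925759368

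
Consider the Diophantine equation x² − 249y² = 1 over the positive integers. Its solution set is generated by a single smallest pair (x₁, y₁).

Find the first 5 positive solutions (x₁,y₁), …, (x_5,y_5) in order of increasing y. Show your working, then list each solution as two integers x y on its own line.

√249 → a₀=15, period (1,3,1,1,5,…,3,1,30); ℓ=16 even so k=15
a_0=15:  p_0=15·1+0=15,  q_0=15·0+1=1
a_1=1:  p_1=1·15+1=16,  q_1=1·1+0=1
…
a_4=1:  p_4=1·79+63=142,  q_4=1·5+4=9
a_5=5:  p_5=5·142+79=789,  q_5=5·9+5=50
…
a_7=3:  p_7=3·931+789=3582,  q_7=3·59+50=227
…
a_9=3:  p_9=3·36751+3582=113835,  q_9=3·2329+227=7214
a_10=1:  p_10=1·113835+36751=150586,  q_10=1·7214+2329=9543
a_11=5:  p_11=5·150586+113835=866765,  q_11=5·9543+7214=54929
a_12=1:  p_12=1·866765+150586=1017351,  q_12=1·54929+9543=64472
a_13=1:  p_13=1·1017351+866765=1884116,  q_13=1·64472+54929=119401
a_14=3:  p_14=3·1884116+1017351=6669699,  q_14=3·119401+64472=422675
a_15=1:  p_15=1·6669699+1884116=8553815,  q_15=1·422675+119401=542076
→ (8553815, 542076).  Check: 8553815²=73167751054225, 249·542076²=73167751054224, difference 1.
(8553815+542076√249)^2 = 146335502108449 + 9273635639880√249
(8553815+542076√249)^3 = 2503453625935556812055 + 158649927281879742324√249
(8553815+542076√249)^4 = 42828158354663763449114371201 + 2714124255465295062538692240√249
(8553815+542076√249)^5 = 732688286712993936041346554632551575 + 46432233536525587120811525646048876√249

8553815 542076
146335502108449 9273635639880
2503453625935556812055 158649927281879742324
42828158354663763449114371201 2714124255465295062538692240
732688286712993936041346554632551575 46432233536525587120811525646048876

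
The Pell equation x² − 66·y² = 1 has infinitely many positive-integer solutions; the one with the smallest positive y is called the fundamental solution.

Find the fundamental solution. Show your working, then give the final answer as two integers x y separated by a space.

[8; 8,16] for √66; ℓ=2 ⇒ convergent index 1
step 0: (8, 1)  from 8·(1,0) + (0,1)
step 1: (65, 8)  from 8·(8,1) + (1,0)
→ (65, 8).  Check: 65²=4225, 66·8²=4224, difference 1.

65 8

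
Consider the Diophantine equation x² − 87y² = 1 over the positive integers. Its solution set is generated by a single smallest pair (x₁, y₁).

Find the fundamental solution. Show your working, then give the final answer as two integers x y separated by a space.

28 3

√87 = [9; 3,18, …], period ℓ=2 (even) → k=1
i=0: a=9 ⇒ p=9, q=1
i=1: a=3 ⇒ p=28, q=3
→ (28, 3).  Check: 28²=784, 87·3²=783, difference 1.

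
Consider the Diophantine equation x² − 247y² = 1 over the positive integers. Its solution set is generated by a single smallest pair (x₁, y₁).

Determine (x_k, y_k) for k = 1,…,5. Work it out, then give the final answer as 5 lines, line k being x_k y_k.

85292 5427
14549450527 925759368
2481903468612476 157919736025485
423373021275241155457 26938580249245573872
72220663458733833793864412 4595290773079387237355763

√247 → a₀=15, period (1,2,1,1,9,1,9,1,1,2,1,30); ℓ=12 even so k=11
a_0=15:  p_0=15·1+0=15,  q_0=15·0+1=1
…
a_3=1:  p_3=1·47+16=63,  q_3=1·3+1=4
…
a_7=9:  p_7=9·1163+1053=11520,  q_7=9·74+67=733
…
a_10=2:  p_10=2·24203+12683=61089,  q_10=2·1540+807=3887
a_11=1:  p_11=1·61089+24203=85292,  q_11=1·3887+1540=5427
(x₁, y₁) = (85292, 5427);  85292² − 247·5427² = 1 ✓
k=2:  x_2 = 85292·85292+247·5427·5427 = 14549450527,  y_2 = 85292·5427+5427·85292 = 925759368
k=3:  x_3 = 85292·14549450527+247·5427·925759368 = 2481903468612476,  y_3 = 85292·925759368+5427·14549450527 = 157919736025485
k=4:  x_4 = 85292·2481903468612476+247·5427·157919736025485 = 423373021275241155457,  y_4 = 85292·157919736025485+5427·2481903468612476 = 26938580249245573872
k=5:  x_5 = 85292·423373021275241155457+247·5427·26938580249245573872 = 72220663458733833793864412,  y_5 = 85292·26938580249245573872+5427·423373021275241155457 = 4595290773079387237355763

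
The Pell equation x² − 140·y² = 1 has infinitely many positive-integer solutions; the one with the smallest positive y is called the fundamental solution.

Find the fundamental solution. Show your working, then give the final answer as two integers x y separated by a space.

d=140: √d = [11; 1,4,1,22] (ℓ=4, even), read p_3/q_3
i=0: a=11 ⇒ p=11, q=1
…
i=2: a=4 ⇒ p=59, q=5
i=3: a=1 ⇒ p=71, q=6
(x₁, y₁) = (71, 6);  71² − 140·6² = 1 ✓

71 6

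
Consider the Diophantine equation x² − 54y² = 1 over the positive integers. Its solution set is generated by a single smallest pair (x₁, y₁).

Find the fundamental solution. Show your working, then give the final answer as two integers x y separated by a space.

485 66

√54 → a₀=7, period (2,1,6,1,2,14); ℓ=6 even so k=5
i=0: a=7 ⇒ p=7, q=1
…
i=4: a=1 ⇒ p=169, q=23
i=5: a=2 ⇒ p=485, q=66
→ (485, 66).  Check: 485²=235225, 54·66²=235224, difference 1.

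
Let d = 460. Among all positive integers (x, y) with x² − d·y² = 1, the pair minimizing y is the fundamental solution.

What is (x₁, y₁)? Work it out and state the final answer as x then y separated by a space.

√460 = [21; 2,4,3,1,2,10,2,1,3,4,2,42, …], period ℓ=12 (even) → k=11
a_0=21:  p_0=21·1+0=21,  q_0=21·0+1=1
…
a_3=3:  p_3=3·193+43=622,  q_3=3·9+2=29
a_4=1:  p_4=1·622+193=815,  q_4=1·29+9=38
a_5=2:  p_5=2·815+622=2252,  q_5=2·38+29=105
a_6=10:  p_6=10·2252+815=23335,  q_6=10·105+38=1088
a_7=2:  p_7=2·23335+2252=48922,  q_7=2·1088+105=2281
a_8=1:  p_8=1·48922+23335=72257,  q_8=1·2281+1088=3369
…
a_10=4:  p_10=4·265693+72257=1135029,  q_10=4·12388+3369=52921
a_11=2:  p_11=2·1135029+265693=2535751,  q_11=2·52921+12388=118230
(x₁, y₁) = (2535751, 118230);  2535751² − 460·118230² = 1 ✓

2535751 118230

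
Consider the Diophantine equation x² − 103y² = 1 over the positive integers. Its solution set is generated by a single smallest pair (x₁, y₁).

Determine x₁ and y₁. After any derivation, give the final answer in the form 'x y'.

227528 22419

√103 → a₀=10, period (6,1,2,1,1,9,1,1,2,1,6,20); ℓ=12 even so k=11
k=0  a_k=10  p_k/q_k = 10/1
…
k=3  a_k=2  p_k/q_k = 203/20
k=4  a_k=1  p_k/q_k = 274/27
k=5  a_k=1  p_k/q_k = 477/47
k=6  a_k=9  p_k/q_k = 4567/450
k=7  a_k=1  p_k/q_k = 5044/497
k=8  a_k=1  p_k/q_k = 9611/947
…
k=10  a_k=1  p_k/q_k = 33877/3338
k=11  a_k=6  p_k/q_k = 227528/22419
(x₁, y₁) = (227528, 22419);  227528² − 103·22419² = 1 ✓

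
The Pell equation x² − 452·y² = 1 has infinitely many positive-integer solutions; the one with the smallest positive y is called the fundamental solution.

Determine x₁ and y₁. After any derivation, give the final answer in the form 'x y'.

√452 = [21; 3,1,5,3,10,3,5,1,3,42, …], period ℓ=10 (even) → k=9
i=0: a=21 ⇒ p=21, q=1
…
i=2: a=1 ⇒ p=85, q=4
…
i=7: a=5 ⇒ p=263904, q=12413
i=8: a=1 ⇒ p=313483, q=14745
i=9: a=3 ⇒ p=1204353, q=56648
fundamental: x₁=1204353, y₁=56648  (since 1450466148609 − 452·3208995904 = 1)

1204353 56648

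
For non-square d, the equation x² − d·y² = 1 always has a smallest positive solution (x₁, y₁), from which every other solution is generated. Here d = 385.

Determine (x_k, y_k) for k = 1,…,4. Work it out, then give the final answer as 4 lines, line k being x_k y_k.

95831 4884
18367161121 936077208
3520286834677271 179410429834812
674705215289547953281 34386161802063660336

[19; 1,1,1,1,1,…,1,1,38] for √385; ℓ=16 ⇒ convergent index 15
i=0: a=19 ⇒ p=19, q=1
i=1: a=1 ⇒ p=20, q=1
i=2: a=1 ⇒ p=39, q=2
i=3: a=1 ⇒ p=59, q=3
…
i=9: a=1 ⇒ p=2747, q=140
…
i=11: a=1 ⇒ p=13009, q=663
i=12: a=1 ⇒ p=23271, q=1186
…
i=14: a=1 ⇒ p=59551, q=3035
i=15: a=1 ⇒ p=95831, q=4884
fundamental: x₁=95831, y₁=4884  (since 9183580561 − 385·23853456 = 1)
(95831+4884√385)^2 = 18367161121 + 936077208√385
(95831+4884√385)^3 = 3520286834677271 + 179410429834812√385
(95831+4884√385)^4 = 674705215289547953281 + 34386161802063660336√385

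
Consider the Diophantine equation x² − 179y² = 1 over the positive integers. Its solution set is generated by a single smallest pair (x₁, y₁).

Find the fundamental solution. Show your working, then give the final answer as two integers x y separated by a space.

4190210 313191

[13; 2,1,1,1,3,…,1,2,26] for √179; ℓ=14 ⇒ convergent index 13
a_0=13:  p_0=13·1+0=13,  q_0=13·0+1=1
…
a_5=3:  p_5=3·107+67=388,  q_5=3·8+5=29
a_6=5:  p_6=5·388+107=2047,  q_6=5·29+8=153
a_7=13:  p_7=13·2047+388=26999,  q_7=13·153+29=2018
a_8=5:  p_8=5·26999+2047=137042,  q_8=5·2018+153=10243
a_9=3:  p_9=3·137042+26999=438125,  q_9=3·10243+2018=32747
…
a_12=1:  p_12=1·1013292+575167=1588459,  q_12=1·75737+42990=118727
a_13=2:  p_13=2·1588459+1013292=4190210,  q_13=2·118727+75737=313191
fundamental: x₁=4190210, y₁=313191  (since 17557859844100 − 179·98088602481 = 1)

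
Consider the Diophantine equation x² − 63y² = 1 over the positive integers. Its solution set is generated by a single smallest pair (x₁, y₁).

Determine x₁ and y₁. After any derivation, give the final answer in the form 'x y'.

√63 → a₀=7, period (1,14); ℓ=2 even so k=1
i=0: a=7 ⇒ p=7, q=1
i=1: a=1 ⇒ p=8, q=1
→ (8, 1).  Check: 8²=64, 63·1²=63, difference 1.

8 1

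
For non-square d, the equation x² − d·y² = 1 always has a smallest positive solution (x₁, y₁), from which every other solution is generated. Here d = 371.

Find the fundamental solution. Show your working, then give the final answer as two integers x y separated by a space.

[19; 3,1,4,1,3,38] for √371; ℓ=6 ⇒ convergent index 5
i=0: a=19 ⇒ p=19, q=1
i=1: a=3 ⇒ p=58, q=3
i=2: a=1 ⇒ p=77, q=4
i=3: a=4 ⇒ p=366, q=19
i=4: a=1 ⇒ p=443, q=23
i=5: a=3 ⇒ p=1695, q=88
fundamental: x₁=1695, y₁=88  (since 2873025 − 371·7744 = 1)

1695 88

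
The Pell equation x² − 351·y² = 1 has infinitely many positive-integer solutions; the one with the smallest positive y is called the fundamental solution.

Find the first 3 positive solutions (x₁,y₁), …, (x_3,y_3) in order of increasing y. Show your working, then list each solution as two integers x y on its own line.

62425 3332
7793761249 416000200
973051091875225 51937624966668

d=351: √d = [18; 1,2,1,3,2,2,2,3,1,2,1,36] (ℓ=12, even), read p_11/q_11
k=0  a_k=18  p_k/q_k = 18/1
k=1  a_k=1  p_k/q_k = 19/1
k=2  a_k=2  p_k/q_k = 56/3
…
k=5  a_k=2  p_k/q_k = 637/34
k=6  a_k=2  p_k/q_k = 1555/83
…
k=10  a_k=2  p_k/q_k = 45882/2449
k=11  a_k=1  p_k/q_k = 62425/3332
fundamental: x₁=62425, y₁=3332  (since 3896880625 − 351·11102224 = 1)
(62425+3332√351)^2 = 7793761249 + 416000200√351
(62425+3332√351)^3 = 973051091875225 + 51937624966668√351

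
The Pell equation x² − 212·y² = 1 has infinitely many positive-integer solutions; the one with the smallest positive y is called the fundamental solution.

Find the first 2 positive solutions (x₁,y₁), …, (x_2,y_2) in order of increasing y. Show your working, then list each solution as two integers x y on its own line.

66249 4550
8777860001 602865900

d=212: √d = [14; 1,1,3,1,1,…,1,1,28] (ℓ=14, even), read p_13/q_13
step 0: (14, 1)  from 14·(1,0) + (0,1)
step 1: (15, 1)  from 1·(14,1) + (1,0)
step 2: (29, 2)  from 1·(15,1) + (14,1)
step 3: (102, 7)  from 3·(29,2) + (15,1)
…
step 5: (233, 16)  from 1·(131,9) + (102,7)
step 6: (364, 25)  from 1·(233,16) + (131,9)
step 7: (2417, 166)  from 6·(364,25) + (233,16)
step 8: (2781, 191)  from 1·(2417,166) + (364,25)
step 9: (5198, 357)  from 1·(2781,191) + (2417,166)
step 10: (7979, 548)  from 1·(5198,357) + (2781,191)
step 11: (29135, 2001)  from 3·(7979,548) + (5198,357)
step 12: (37114, 2549)  from 1·(29135,2001) + (7979,548)
step 13: (66249, 4550)  from 1·(37114,2549) + (29135,2001)
fundamental: x₁=66249, y₁=4550  (since 4388930001 − 212·20702500 = 1)
n=2: (66249,4550)∘(66249,4550) = (66249·66249+212·4550·4550, 66249·4550+4550·66249) = (8777860001,602865900)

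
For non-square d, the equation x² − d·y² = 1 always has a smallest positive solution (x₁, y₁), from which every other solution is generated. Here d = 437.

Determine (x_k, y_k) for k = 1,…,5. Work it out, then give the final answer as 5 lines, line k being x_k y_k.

4599 220
42301601 2023560
389090121399 18612704660
3578850894326401 171199655439120
32918270136924114999 1574694412116321100

√437 → a₀=20, period (1,9,2,9,1,40); ℓ=6 even so k=5
k=0  a_k=20  p_k/q_k = 20/1
k=1  a_k=1  p_k/q_k = 21/1
k=2  a_k=9  p_k/q_k = 209/10
k=3  a_k=2  p_k/q_k = 439/21
k=4  a_k=9  p_k/q_k = 4160/199
k=5  a_k=1  p_k/q_k = 4599/220
→ (4599, 220).  Check: 4599²=21150801, 437·220²=21150800, difference 1.
(4599+220√437)^2 = 42301601 + 2023560√437
(4599+220√437)^3 = 389090121399 + 18612704660√437
(4599+220√437)^4 = 3578850894326401 + 171199655439120√437
(4599+220√437)^5 = 32918270136924114999 + 1574694412116321100√437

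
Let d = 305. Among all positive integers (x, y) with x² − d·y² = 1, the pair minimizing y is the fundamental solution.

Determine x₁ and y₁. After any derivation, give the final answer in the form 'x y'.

489 28

√305 → a₀=17, period (2,6,2,34); ℓ=4 even so k=3
k=0  a_k=17  p_k/q_k = 17/1
k=1  a_k=2  p_k/q_k = 35/2
k=2  a_k=6  p_k/q_k = 227/13
k=3  a_k=2  p_k/q_k = 489/28
fundamental: x₁=489, y₁=28  (since 239121 − 305·784 = 1)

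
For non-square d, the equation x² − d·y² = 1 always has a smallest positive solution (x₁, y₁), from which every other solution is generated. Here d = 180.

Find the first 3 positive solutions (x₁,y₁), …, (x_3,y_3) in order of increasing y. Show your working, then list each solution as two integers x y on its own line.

d=180: √d = [13; 2,2,2,26] (ℓ=4, even), read p_3/q_3
i=0: a=13 ⇒ p=13, q=1
i=1: a=2 ⇒ p=27, q=2
i=2: a=2 ⇒ p=67, q=5
i=3: a=2 ⇒ p=161, q=12
fundamental: x₁=161, y₁=12  (since 25921 − 180·144 = 1)
(161+12√180)^2 = 51841 + 3864√180
(161+12√180)^3 = 16692641 + 1244196√180

161 12
51841 3864
16692641 1244196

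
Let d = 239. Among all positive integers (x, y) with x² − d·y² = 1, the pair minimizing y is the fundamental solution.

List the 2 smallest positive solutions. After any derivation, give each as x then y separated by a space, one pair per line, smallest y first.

6195120 400729
76759023628799 4965128484960

√239 = [15; 2,5,1,2,4,15,4,2,1,5,2,30, …], period ℓ=12 (even) → k=11
i=0: a=15 ⇒ p=15, q=1
i=1: a=2 ⇒ p=31, q=2
…
i=4: a=2 ⇒ p=572, q=37
i=5: a=4 ⇒ p=2489, q=161
…
i=8: a=2 ⇒ p=346141, q=22390
i=9: a=1 ⇒ p=500258, q=32359
i=10: a=5 ⇒ p=2847431, q=184185
i=11: a=2 ⇒ p=6195120, q=400729
→ (6195120, 400729).  Check: 6195120²=38379511814400, 239·400729²=38379511814399, difference 1.
(6195120+400729√239)^2 = 76759023628799 + 4965128484960√239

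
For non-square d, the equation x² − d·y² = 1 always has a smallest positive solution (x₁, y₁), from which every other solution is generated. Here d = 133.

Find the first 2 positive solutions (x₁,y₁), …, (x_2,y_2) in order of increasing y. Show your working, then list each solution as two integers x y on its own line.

√133 = [11; 1,1,7,5,1,…,1,1,22, …], period ℓ=16 (even) → k=15
a_0=11:  p_0=11·1+0=11,  q_0=11·0+1=1
a_1=1:  p_1=1·11+1=12,  q_1=1·1+0=1
a_2=1:  p_2=1·12+11=23,  q_2=1·1+1=2
a_3=7:  p_3=7·23+12=173,  q_3=7·2+1=15
a_4=5:  p_4=5·173+23=888,  q_4=5·15+2=77
a_5=1:  p_5=1·888+173=1061,  q_5=1·77+15=92
a_6=1:  p_6=1·1061+888=1949,  q_6=1·92+77=169
a_7=1:  p_7=1·1949+1061=3010,  q_7=1·169+92=261
a_8=2:  p_8=2·3010+1949=7969,  q_8=2·261+169=691
a_9=1:  p_9=1·7969+3010=10979,  q_9=1·691+261=952
a_10=1:  p_10=1·10979+7969=18948,  q_10=1·952+691=1643
a_11=1:  p_11=1·18948+10979=29927,  q_11=1·1643+952=2595
a_12=5:  p_12=5·29927+18948=168583,  q_12=5·2595+1643=14618
a_13=7:  p_13=7·168583+29927=1210008,  q_13=7·14618+2595=104921
a_14=1:  p_14=1·1210008+168583=1378591,  q_14=1·104921+14618=119539
a_15=1:  p_15=1·1378591+1210008=2588599,  q_15=1·119539+104921=224460
(x₁, y₁) = (2588599, 224460);  2588599² − 133·224460² = 1 ✓
n=2: (2588599,224460)∘(2588599,224460) = (2588599·2588599+133·224460·224460, 2588599·224460+224460·2588599) = (13401689565601,1162073863080)

2588599 224460
13401689565601 1162073863080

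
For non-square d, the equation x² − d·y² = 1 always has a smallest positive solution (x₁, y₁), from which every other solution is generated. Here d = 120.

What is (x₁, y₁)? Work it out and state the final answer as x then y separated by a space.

11 1

[10; 1,20] for √120; ℓ=2 ⇒ convergent index 1
step 0: (10, 1)  from 10·(1,0) + (0,1)
step 1: (11, 1)  from 1·(10,1) + (1,0)
fundamental: x₁=11, y₁=1  (since 121 − 120·1 = 1)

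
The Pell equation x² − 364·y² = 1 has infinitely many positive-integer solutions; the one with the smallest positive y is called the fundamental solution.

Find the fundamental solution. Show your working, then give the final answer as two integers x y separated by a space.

4954951 259710

d=364: √d = [19; 12,1,2,3,1,8,1,3,2,1,12,38] (ℓ=12, even), read p_11/q_11
k=0  a_k=19  p_k/q_k = 19/1
…
k=2  a_k=1  p_k/q_k = 248/13
k=3  a_k=2  p_k/q_k = 725/38
…
k=6  a_k=8  p_k/q_k = 27607/1447
k=7  a_k=1  p_k/q_k = 30755/1612
k=8  a_k=3  p_k/q_k = 119872/6283
…
k=10  a_k=1  p_k/q_k = 390371/20461
k=11  a_k=12  p_k/q_k = 4954951/259710
(x₁, y₁) = (4954951, 259710);  4954951² − 364·259710² = 1 ✓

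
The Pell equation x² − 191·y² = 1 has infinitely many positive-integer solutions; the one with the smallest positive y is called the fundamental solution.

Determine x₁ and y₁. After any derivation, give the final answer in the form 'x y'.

8994000 650783

√191 = [13; 1,4,1,1,3,…,4,1,26, …], period ℓ=16 (even) → k=15
step 0: (13, 1)  from 13·(1,0) + (0,1)
…
step 2: (69, 5)  from 4·(14,1) + (13,1)
step 3: (83, 6)  from 1·(69,5) + (14,1)
step 4: (152, 11)  from 1·(83,6) + (69,5)
…
step 6: (1230, 89)  from 2·(539,39) + (152,11)
…
step 8: (40217, 2910)  from 13·(2999,217) + (1230,89)
step 9: (83433, 6037)  from 2·(40217,2910) + (2999,217)
…
step 11: (704682, 50989)  from 3·(207083,14984) + (83433,6037)
step 12: (911765, 65973)  from 1·(704682,50989) + (207083,14984)
…
step 14: (7377553, 533821)  from 4·(1616447,116962) + (911765,65973)
step 15: (8994000, 650783)  from 1·(7377553,533821) + (1616447,116962)
→ (8994000, 650783).  Check: 8994000²=80892036000000, 191·650783²=80892035999999, difference 1.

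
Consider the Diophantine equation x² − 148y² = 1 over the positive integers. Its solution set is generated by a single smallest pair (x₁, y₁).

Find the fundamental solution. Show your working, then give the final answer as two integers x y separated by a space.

√148 = [12; 6,24, …], period ℓ=2 (even) → k=1
i=0: a=12 ⇒ p=12, q=1
i=1: a=6 ⇒ p=73, q=6
fundamental: x₁=73, y₁=6  (since 5329 − 148·36 = 1)

73 6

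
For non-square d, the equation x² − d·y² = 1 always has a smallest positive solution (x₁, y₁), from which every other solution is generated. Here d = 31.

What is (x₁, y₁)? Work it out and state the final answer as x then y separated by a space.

d=31: √d = [5; 1,1,3,5,3,1,1,10] (ℓ=8, even), read p_7/q_7
i=0: a=5 ⇒ p=5, q=1
i=1: a=1 ⇒ p=6, q=1
…
i=4: a=5 ⇒ p=206, q=37
…
i=6: a=1 ⇒ p=863, q=155
i=7: a=1 ⇒ p=1520, q=273
fundamental: x₁=1520, y₁=273  (since 2310400 − 31·74529 = 1)

1520 273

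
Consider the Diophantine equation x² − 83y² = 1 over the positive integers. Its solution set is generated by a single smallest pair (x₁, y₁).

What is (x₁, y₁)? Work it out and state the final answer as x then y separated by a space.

82 9

d=83: √d = [9; 9,18] (ℓ=2, even), read p_1/q_1
k=0  a_k=9  p_k/q_k = 9/1
k=1  a_k=9  p_k/q_k = 82/9
→ (82, 9).  Check: 82²=6724, 83·9²=6723, difference 1.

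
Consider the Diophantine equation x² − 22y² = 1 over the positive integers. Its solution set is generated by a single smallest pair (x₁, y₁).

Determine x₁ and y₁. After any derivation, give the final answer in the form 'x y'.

197 42

√22 = [4; 1,2,4,2,1,8, …], period ℓ=6 (even) → k=5
step 0: (4, 1)  from 4·(1,0) + (0,1)
step 1: (5, 1)  from 1·(4,1) + (1,0)
…
step 4: (136, 29)  from 2·(61,13) + (14,3)
step 5: (197, 42)  from 1·(136,29) + (61,13)
fundamental: x₁=197, y₁=42  (since 38809 − 22·1764 = 1)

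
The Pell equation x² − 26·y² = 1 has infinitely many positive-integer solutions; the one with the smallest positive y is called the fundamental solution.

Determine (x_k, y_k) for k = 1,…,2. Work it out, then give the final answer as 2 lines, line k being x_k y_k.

51 10
5201 1020

√26 = [5; 10, …], period ℓ=1 (odd) → k=1
step 0: (5, 1)  from 5·(1,0) + (0,1)
step 1: (51, 10)  from 10·(5,1) + (1,0)
(x₁, y₁) = (51, 10);  51² − 26·10² = 1 ✓
k=2:  x_2 = 51·51+26·10·10 = 5201,  y_2 = 51·10+10·51 = 1020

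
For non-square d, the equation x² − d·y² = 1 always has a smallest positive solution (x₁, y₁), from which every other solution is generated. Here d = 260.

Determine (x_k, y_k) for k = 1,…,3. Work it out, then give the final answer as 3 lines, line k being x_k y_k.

[16; 8,32] for √260; ℓ=2 ⇒ convergent index 1
step 0: (16, 1)  from 16·(1,0) + (0,1)
step 1: (129, 8)  from 8·(16,1) + (1,0)
(x₁, y₁) = (129, 8);  129² − 260·8² = 1 ✓
(129+8√260)^2 = 33281 + 2064√260
(129+8√260)^3 = 8586369 + 532504√260

129 8
33281 2064
8586369 532504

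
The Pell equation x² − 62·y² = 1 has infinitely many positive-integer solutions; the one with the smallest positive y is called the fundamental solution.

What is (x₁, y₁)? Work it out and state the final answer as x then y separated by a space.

63 8

d=62: √d = [7; 1,6,1,14] (ℓ=4, even), read p_3/q_3
a_0=7:  p_0=7·1+0=7,  q_0=7·0+1=1
…
a_2=6:  p_2=6·8+7=55,  q_2=6·1+1=7
a_3=1:  p_3=1·55+8=63,  q_3=1·7+1=8
fundamental: x₁=63, y₁=8  (since 3969 − 62·64 = 1)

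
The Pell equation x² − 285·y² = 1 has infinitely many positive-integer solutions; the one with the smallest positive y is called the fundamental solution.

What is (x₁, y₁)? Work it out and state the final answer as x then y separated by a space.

2431 144

√285 → a₀=16, period (1,7,2,7,1,32); ℓ=6 even so k=5
a_0=16:  p_0=16·1+0=16,  q_0=16·0+1=1
…
a_3=2:  p_3=2·135+17=287,  q_3=2·8+1=17
a_4=7:  p_4=7·287+135=2144,  q_4=7·17+8=127
a_5=1:  p_5=1·2144+287=2431,  q_5=1·127+17=144
(x₁, y₁) = (2431, 144);  2431² − 285·144² = 1 ✓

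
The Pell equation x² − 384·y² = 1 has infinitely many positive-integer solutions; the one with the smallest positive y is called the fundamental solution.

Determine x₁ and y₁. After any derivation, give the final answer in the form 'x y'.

4801 245

d=384: √d = [19; 1,1,2,9,2,1,1,38] (ℓ=8, even), read p_7/q_7
step 0: (19, 1)  from 19·(1,0) + (0,1)
…
step 2: (39, 2)  from 1·(20,1) + (19,1)
…
step 6: (2861, 146)  from 1·(1940,99) + (921,47)
step 7: (4801, 245)  from 1·(2861,146) + (1940,99)
fundamental: x₁=4801, y₁=245  (since 23049601 − 384·60025 = 1)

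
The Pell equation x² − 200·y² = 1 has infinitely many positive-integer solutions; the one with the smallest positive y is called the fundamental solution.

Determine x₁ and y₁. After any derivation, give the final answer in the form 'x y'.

99 7

√200 = [14; 7,28, …], period ℓ=2 (even) → k=1
k=0  a_k=14  p_k/q_k = 14/1
k=1  a_k=7  p_k/q_k = 99/7
fundamental: x₁=99, y₁=7  (since 9801 − 200·49 = 1)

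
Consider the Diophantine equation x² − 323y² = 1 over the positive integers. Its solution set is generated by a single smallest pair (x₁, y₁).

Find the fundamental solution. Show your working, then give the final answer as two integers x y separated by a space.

√323 = [17; 1,34, …], period ℓ=2 (even) → k=1
step 0: (17, 1)  from 17·(1,0) + (0,1)
step 1: (18, 1)  from 1·(17,1) + (1,0)
(x₁, y₁) = (18, 1);  18² − 323·1² = 1 ✓

18 1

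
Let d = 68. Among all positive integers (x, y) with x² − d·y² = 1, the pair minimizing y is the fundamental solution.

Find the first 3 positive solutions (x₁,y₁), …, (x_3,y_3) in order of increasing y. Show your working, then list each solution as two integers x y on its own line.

[8; 4,16] for √68; ℓ=2 ⇒ convergent index 1
i=0: a=8 ⇒ p=8, q=1
i=1: a=4 ⇒ p=33, q=4
fundamental: x₁=33, y₁=4  (since 1089 − 68·16 = 1)
(33+4√68)^2 = 2177 + 264√68
(33+4√68)^3 = 143649 + 17420√68

33 4
2177 264
143649 17420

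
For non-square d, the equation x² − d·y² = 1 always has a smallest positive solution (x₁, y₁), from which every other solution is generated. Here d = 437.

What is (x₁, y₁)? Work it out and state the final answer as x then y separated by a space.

4599 220

√437 = [20; 1,9,2,9,1,40, …], period ℓ=6 (even) → k=5
a_0=20:  p_0=20·1+0=20,  q_0=20·0+1=1
a_1=1:  p_1=1·20+1=21,  q_1=1·1+0=1
…
a_4=9:  p_4=9·439+209=4160,  q_4=9·21+10=199
a_5=1:  p_5=1·4160+439=4599,  q_5=1·199+21=220
→ (4599, 220).  Check: 4599²=21150801, 437·220²=21150800, difference 1.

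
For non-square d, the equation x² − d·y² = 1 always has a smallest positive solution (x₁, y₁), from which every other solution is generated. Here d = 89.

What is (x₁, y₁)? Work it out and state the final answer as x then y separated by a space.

500001 53000

√89 = [9; 2,3,3,2,18, …], period ℓ=5 (odd) → k=9
k=0  a_k=9  p_k/q_k = 9/1
k=1  a_k=2  p_k/q_k = 19/2
…
k=3  a_k=3  p_k/q_k = 217/23
k=4  a_k=2  p_k/q_k = 500/53
k=5  a_k=18  p_k/q_k = 9217/977
k=6  a_k=2  p_k/q_k = 18934/2007
k=7  a_k=3  p_k/q_k = 66019/6998
k=8  a_k=3  p_k/q_k = 216991/23001
k=9  a_k=2  p_k/q_k = 500001/53000
fundamental: x₁=500001, y₁=53000  (since 250001000001 − 89·2809000000 = 1)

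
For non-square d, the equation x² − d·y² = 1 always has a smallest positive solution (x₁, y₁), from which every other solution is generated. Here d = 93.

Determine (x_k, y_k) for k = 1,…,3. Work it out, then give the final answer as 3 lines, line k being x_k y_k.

12151 1260
295293601 30620520
7176225079351 744139875780

√93 = [9; 1,1,1,4,6,4,1,1,1,18, …], period ℓ=10 (even) → k=9
a_0=9:  p_0=9·1+0=9,  q_0=9·0+1=1
a_1=1:  p_1=1·9+1=10,  q_1=1·1+0=1
a_2=1:  p_2=1·10+9=19,  q_2=1·1+1=2
…
a_4=4:  p_4=4·29+19=135,  q_4=4·3+2=14
…
a_7=1:  p_7=1·3491+839=4330,  q_7=1·362+87=449
a_8=1:  p_8=1·4330+3491=7821,  q_8=1·449+362=811
a_9=1:  p_9=1·7821+4330=12151,  q_9=1·811+449=1260
(x₁, y₁) = (12151, 1260);  12151² − 93·1260² = 1 ✓
(12151+1260√93)^2 = 295293601 + 30620520√93
(12151+1260√93)^3 = 7176225079351 + 744139875780√93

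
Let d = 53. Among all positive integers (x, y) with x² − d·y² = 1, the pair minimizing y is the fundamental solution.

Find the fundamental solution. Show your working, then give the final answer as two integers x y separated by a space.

√53 = [7; 3,1,1,3,14, …], period ℓ=5 (odd) → k=9
k=0  a_k=7  p_k/q_k = 7/1
k=1  a_k=3  p_k/q_k = 22/3
k=2  a_k=1  p_k/q_k = 29/4
k=3  a_k=1  p_k/q_k = 51/7
k=4  a_k=3  p_k/q_k = 182/25
…
k=8  a_k=1  p_k/q_k = 18557/2549
k=9  a_k=3  p_k/q_k = 66249/9100
(x₁, y₁) = (66249, 9100);  66249² − 53·9100² = 1 ✓

66249 9100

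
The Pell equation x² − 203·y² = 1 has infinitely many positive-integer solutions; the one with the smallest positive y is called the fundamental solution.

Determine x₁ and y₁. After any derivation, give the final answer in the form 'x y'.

[14; 4,28] for √203; ℓ=2 ⇒ convergent index 1
i=0: a=14 ⇒ p=14, q=1
i=1: a=4 ⇒ p=57, q=4
fundamental: x₁=57, y₁=4  (since 3249 − 203·16 = 1)

57 4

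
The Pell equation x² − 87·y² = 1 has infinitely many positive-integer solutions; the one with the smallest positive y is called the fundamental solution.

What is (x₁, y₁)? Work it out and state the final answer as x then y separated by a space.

28 3

[9; 3,18] for √87; ℓ=2 ⇒ convergent index 1
step 0: (9, 1)  from 9·(1,0) + (0,1)
step 1: (28, 3)  from 3·(9,1) + (1,0)
(x₁, y₁) = (28, 3);  28² − 87·3² = 1 ✓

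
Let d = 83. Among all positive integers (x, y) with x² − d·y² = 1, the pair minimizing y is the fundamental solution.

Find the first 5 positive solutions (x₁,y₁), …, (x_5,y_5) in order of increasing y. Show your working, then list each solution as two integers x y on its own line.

82 9
13447 1476
2205226 242055
361643617 39695544
59307347962 6509827161

√83 → a₀=9, period (9,18); ℓ=2 even so k=1
a_0=9:  p_0=9·1+0=9,  q_0=9·0+1=1
a_1=9:  p_1=9·9+1=82,  q_1=9·1+0=9
fundamental: x₁=82, y₁=9  (since 6724 − 83·81 = 1)
n=2: (82,9)∘(82,9) = (82·82+83·9·9, 82·9+9·82) = (13447,1476)
n=3: (13447,1476)∘(82,9) = (82·13447+83·9·1476, 82·1476+9·13447) = (2205226,242055)
n=4: (2205226,242055)∘(82,9) = (82·2205226+83·9·242055, 82·242055+9·2205226) = (361643617,39695544)
n=5: (361643617,39695544)∘(82,9) = (82·361643617+83·9·39695544, 82·39695544+9·361643617) = (59307347962,6509827161)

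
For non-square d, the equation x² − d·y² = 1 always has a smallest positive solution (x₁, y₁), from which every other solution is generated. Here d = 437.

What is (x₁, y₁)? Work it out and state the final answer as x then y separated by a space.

4599 220

√437 = [20; 1,9,2,9,1,40, …], period ℓ=6 (even) → k=5
a_0=20:  p_0=20·1+0=20,  q_0=20·0+1=1
a_1=1:  p_1=1·20+1=21,  q_1=1·1+0=1
…
a_3=2:  p_3=2·209+21=439,  q_3=2·10+1=21
a_4=9:  p_4=9·439+209=4160,  q_4=9·21+10=199
a_5=1:  p_5=1·4160+439=4599,  q_5=1·199+21=220
fundamental: x₁=4599, y₁=220  (since 21150801 − 437·48400 = 1)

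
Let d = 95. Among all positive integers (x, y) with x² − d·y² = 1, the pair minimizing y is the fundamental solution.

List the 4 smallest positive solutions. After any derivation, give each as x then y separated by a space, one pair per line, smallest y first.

√95 → a₀=9, period (1,2,1,18); ℓ=4 even so k=3
i=0: a=9 ⇒ p=9, q=1
i=1: a=1 ⇒ p=10, q=1
i=2: a=2 ⇒ p=29, q=3
i=3: a=1 ⇒ p=39, q=4
(x₁, y₁) = (39, 4);  39² − 95·4² = 1 ✓
(x_2, y_2) = (39·39 + 95·4·4, 39·4 + 4·39) = (3041, 312)
(x_3, y_3) = (39·3041 + 95·4·312, 39·312 + 4·3041) = (237159, 24332)
(x_4, y_4) = (39·237159 + 95·4·24332, 39·24332 + 4·237159) = (18495361, 1897584)

39 4
3041 312
237159 24332
18495361 1897584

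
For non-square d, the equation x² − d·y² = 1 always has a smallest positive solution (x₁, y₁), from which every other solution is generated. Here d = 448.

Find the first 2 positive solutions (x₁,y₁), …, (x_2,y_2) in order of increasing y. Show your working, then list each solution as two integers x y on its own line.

d=448: √d = [21; 6,42] (ℓ=2, even), read p_1/q_1
i=0: a=21 ⇒ p=21, q=1
i=1: a=6 ⇒ p=127, q=6
(x₁, y₁) = (127, 6);  127² − 448·6² = 1 ✓
n=2: (127,6)∘(127,6) = (127·127+448·6·6, 127·6+6·127) = (32257,1524)

127 6
32257 1524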